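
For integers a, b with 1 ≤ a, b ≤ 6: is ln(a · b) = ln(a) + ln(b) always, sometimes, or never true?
The identity holds for every pair in the range. For instance at (a, b) = (1, 4): both sides equal ln(4) ≈ 1.386.

Answer: Always true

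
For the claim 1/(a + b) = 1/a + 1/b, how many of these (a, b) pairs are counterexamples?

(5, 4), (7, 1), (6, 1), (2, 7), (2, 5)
5

Testing each pair:
(5, 4): LHS = 1/9, RHS = 9/20 → counterexample
(7, 1): LHS = 1/8, RHS = 8/7 → counterexample
(6, 1): LHS = 1/7, RHS = 7/6 → counterexample
(2, 7): LHS = 1/9, RHS = 9/14 → counterexample
(2, 5): LHS = 1/7, RHS = 7/10 → counterexample

That makes 5 counterexamples.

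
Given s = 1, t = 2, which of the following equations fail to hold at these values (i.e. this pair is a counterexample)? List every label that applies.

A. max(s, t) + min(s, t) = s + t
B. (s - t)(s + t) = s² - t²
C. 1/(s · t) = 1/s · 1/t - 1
C

Evaluating each claim at the given values:
A. LHS = 3, RHS = 3 → holds here (LHS = RHS)
B. LHS = -3, RHS = -3 → holds here (LHS = RHS)
C. LHS = 1/2, RHS = -1/2 → fails here (LHS ≠ RHS)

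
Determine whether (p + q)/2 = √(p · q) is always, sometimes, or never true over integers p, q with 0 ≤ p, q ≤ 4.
It holds at (p, q) = (2, 2) (both sides equal 2), but fails at (p, q) = (4, 3) (LHS = 7/2, RHS = 2·√(3) ≈ 3.464).

Answer: Sometimes true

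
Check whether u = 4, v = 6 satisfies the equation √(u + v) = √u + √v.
Fails

Substituting u = 4, v = 6:

LHS = √(4 + 6) = √(10) ≈ 3.162
RHS = √4 + √6 = 2 + √(6) ≈ 4.449

LHS ≠ RHS, so the equation does not hold at this point.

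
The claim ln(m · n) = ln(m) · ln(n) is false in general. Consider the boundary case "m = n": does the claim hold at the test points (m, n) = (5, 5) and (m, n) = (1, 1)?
At (5, 5): LHS = ln(25) ≈ 3.219 ≠ RHS = ln(5)² ≈ 2.59
At (1, 1): LHS = 0, RHS = 0 → equal

Answer: Only at (1, 1)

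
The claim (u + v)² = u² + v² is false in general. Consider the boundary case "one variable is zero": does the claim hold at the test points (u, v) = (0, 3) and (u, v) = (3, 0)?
At (0, 3): LHS = 9, RHS = 9 → equal
At (3, 0): LHS = 9, RHS = 9 → equal

So the claim does hold at both of these boundary points, even though it is not an identity.

Answer: Yes, holds at both test points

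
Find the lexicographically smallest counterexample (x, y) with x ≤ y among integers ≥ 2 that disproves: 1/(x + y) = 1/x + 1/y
Substituting (2, 2) into the claim:
LHS = 1/(2 + 2) = 1/4
RHS = 1/2 + 1/2 = 1

Since LHS ≠ RHS, this pair disproves the claim, and no lexicographically smaller pair (x ≤ y, integers ≥ 2) does.

For instance (4, 7) is also a counterexample (LHS = 1/11, RHS = 11/28), but it's lexicographically larger.

Answer: (x, y) = (2, 2)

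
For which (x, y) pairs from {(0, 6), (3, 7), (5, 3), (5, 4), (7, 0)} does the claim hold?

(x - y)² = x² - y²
Testing each pair:
(0, 6): LHS = 36, RHS = -36 → fails
(3, 7): LHS = 16, RHS = -40 → fails
(5, 3): LHS = 4, RHS = 16 → fails
(5, 4): LHS = 1, RHS = 9 → fails
(7, 0): LHS = 49, RHS = 49 → holds

1 of 5 pairs satisfies the claim.

Answer: (7, 0)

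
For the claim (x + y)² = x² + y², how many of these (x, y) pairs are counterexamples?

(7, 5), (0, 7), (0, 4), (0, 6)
Testing each pair:
(7, 5): LHS = 144, RHS = 74 → counterexample
(0, 7): LHS = 49, RHS = 49 → satisfies claim
(0, 4): LHS = 16, RHS = 16 → satisfies claim
(0, 6): LHS = 36, RHS = 36 → satisfies claim

That makes 1 counterexample.

Answer: 1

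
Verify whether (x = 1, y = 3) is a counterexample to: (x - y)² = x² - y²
Substituting x = 1, y = 3:
LHS = (1 - 3)² = 4
RHS = 1² - 3² = -8

Since LHS ≠ RHS, this pair disproves the claim.

Answer: Yes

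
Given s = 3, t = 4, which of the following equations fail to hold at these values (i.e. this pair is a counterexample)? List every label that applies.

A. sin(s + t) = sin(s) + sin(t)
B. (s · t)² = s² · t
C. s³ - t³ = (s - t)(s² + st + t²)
Evaluating each claim at the given values:
A. LHS = sin(7) ≈ 0.657, RHS = sin(4) + sin(3) ≈ -0.6157 → fails here (LHS ≠ RHS)
B. LHS = 144, RHS = 36 → fails here (LHS ≠ RHS)
C. LHS = -37, RHS = -37 → holds here (LHS = RHS)

Answer: A, B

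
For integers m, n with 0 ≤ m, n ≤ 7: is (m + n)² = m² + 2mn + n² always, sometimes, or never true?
The identity holds for every pair in the range. For instance at (m, n) = (6, 1): both sides equal 49.

Answer: Always true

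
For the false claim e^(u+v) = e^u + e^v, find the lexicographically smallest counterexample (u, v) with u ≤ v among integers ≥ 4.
Substituting (4, 4) into the claim:
LHS = e^(4+4) = e^8 ≈ 2981
RHS = e^4 + e^4 = 2·e^4 ≈ 109.2

Since LHS ≠ RHS, this pair disproves the claim, and no lexicographically smaller pair (u ≤ v, integers ≥ 4) does.

For instance (10, 10) is also a counterexample (LHS = e^20 ≈ 485165195.4, RHS = 2·e^10 ≈ 44052.9), but it's lexicographically larger.

Answer: (u, v) = (4, 4)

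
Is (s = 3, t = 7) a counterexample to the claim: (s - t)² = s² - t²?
Yes

Substituting s = 3, t = 7:
LHS = (3 - 7)² = 16
RHS = 3² - 7² = -40

Since LHS ≠ RHS, this pair disproves the claim.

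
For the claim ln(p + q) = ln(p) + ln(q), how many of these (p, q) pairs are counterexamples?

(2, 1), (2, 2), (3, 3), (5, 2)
3

Testing each pair:
(2, 1): LHS = ln(3) ≈ 1.099, RHS = ln(2) ≈ 0.6931 → counterexample
(2, 2): LHS = ln(4) ≈ 1.386, RHS = 2·ln(2) ≈ 1.386 → satisfies claim
(3, 3): LHS = ln(6) ≈ 1.792, RHS = 2·ln(3) ≈ 2.197 → counterexample
(5, 2): LHS = ln(7) ≈ 1.946, RHS = ln(2) + ln(5) ≈ 2.303 → counterexample

That makes 3 counterexamples.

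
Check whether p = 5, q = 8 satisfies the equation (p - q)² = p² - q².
Fails

Substituting p = 5, q = 8:

LHS = (5 - 8)² = 9
RHS = 5² - 8² = -39

LHS ≠ RHS, so the equation does not hold at this point.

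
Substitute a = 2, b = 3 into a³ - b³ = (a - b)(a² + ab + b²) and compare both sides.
LHS = 2³ - 3³ = -19
RHS = (2 - 3)(2² + 2·3 + 3²) = -19

LHS = RHS: the two sides agree.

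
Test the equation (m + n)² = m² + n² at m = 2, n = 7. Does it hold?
Substituting m = 2, n = 7:

LHS = (2 + 7)² = 81
RHS = 2² + 7² = 53

LHS ≠ RHS, so the equation does not hold at this point.

Answer: Fails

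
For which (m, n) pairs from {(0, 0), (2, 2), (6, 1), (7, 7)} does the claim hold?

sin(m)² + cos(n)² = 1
Testing each pair:
(0, 0): LHS = 1, RHS = 1 → holds
(2, 2): LHS = cos(2)² + sin(2)² = 1, RHS = 1 → holds
(6, 1): LHS = sin(6)² + cos(1)² ≈ 0.37, RHS = 1 → fails
(7, 7): LHS = sin(7)² + cos(7)² = 1, RHS = 1 → holds

3 of 4 pairs satisfy the claim.

Answer: (0, 0), (2, 2), (7, 7)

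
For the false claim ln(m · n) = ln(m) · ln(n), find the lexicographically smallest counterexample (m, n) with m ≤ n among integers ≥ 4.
Substituting (4, 4) into the claim:
LHS = ln(4 · 4) = ln(16) ≈ 2.773
RHS = ln(4) · ln(4) = ln(4)² ≈ 1.922

Since LHS ≠ RHS, this pair disproves the claim, and no lexicographically smaller pair (m ≤ n, integers ≥ 4) does.

For instance (5, 9) is also a counterexample (LHS = ln(45) ≈ 3.807, RHS = ln(5)·ln(9) ≈ 3.536), but it's lexicographically larger.

Answer: (m, n) = (4, 4)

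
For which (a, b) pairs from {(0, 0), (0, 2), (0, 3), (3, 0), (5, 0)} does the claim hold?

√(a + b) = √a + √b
All pairs

Testing each pair:
(0, 0): LHS = 0, RHS = 0 → holds
(0, 2): LHS = √(2) ≈ 1.414, RHS = √(2) ≈ 1.414 → holds
(0, 3): LHS = √(3) ≈ 1.732, RHS = √(3) ≈ 1.732 → holds
(3, 0): LHS = √(3) ≈ 1.732, RHS = √(3) ≈ 1.732 → holds
(5, 0): LHS = √(5) ≈ 2.236, RHS = √(5) ≈ 2.236 → holds

Every pair satisfies the claim.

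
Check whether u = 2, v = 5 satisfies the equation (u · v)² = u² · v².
Holds

Substituting u = 2, v = 5:

LHS = (2 · 5)² = 100
RHS = 2² · 5² = 100

LHS = RHS, so the equation holds at this point.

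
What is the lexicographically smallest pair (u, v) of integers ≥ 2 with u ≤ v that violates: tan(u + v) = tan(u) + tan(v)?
Substituting (2, 2) into the claim:
LHS = tan(2 + 2) = tan(4) ≈ 1.158
RHS = tan(2) + tan(2) = 2·tan(2) ≈ -4.37

Since LHS ≠ RHS, this pair disproves the claim, and no lexicographically smaller pair (u ≤ v, integers ≥ 2) does.

For instance (4, 6) is also a counterexample (LHS = tan(10) ≈ 0.6484, RHS = tan(6) + tan(4) ≈ 0.8668), but it's lexicographically larger.

Answer: (u, v) = (2, 2)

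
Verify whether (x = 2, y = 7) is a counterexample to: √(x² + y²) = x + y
Substituting x = 2, y = 7:
LHS = √(2² + 7²) = √(53) ≈ 7.28
RHS = 2 + 7 = 9

Since LHS ≠ RHS, this pair disproves the claim.

Answer: Yes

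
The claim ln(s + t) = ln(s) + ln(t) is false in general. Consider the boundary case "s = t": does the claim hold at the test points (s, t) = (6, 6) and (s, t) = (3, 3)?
No, fails at both test points

At (6, 6): LHS = ln(12) ≈ 2.485 ≠ RHS = 2·ln(6) ≈ 3.584
At (3, 3): LHS = ln(6) ≈ 1.792 ≠ RHS = 2·ln(3) ≈ 2.197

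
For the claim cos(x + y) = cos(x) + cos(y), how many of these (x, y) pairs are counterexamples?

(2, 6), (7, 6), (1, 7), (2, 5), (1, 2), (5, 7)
Testing each pair:
(2, 6): LHS = cos(8) ≈ -0.1455, RHS = cos(2) + cos(6) ≈ 0.544 → counterexample
(7, 6): LHS = cos(13) ≈ 0.9074, RHS = cos(7) + cos(6) ≈ 1.714 → counterexample
(1, 7): LHS = cos(8) ≈ -0.1455, RHS = cos(1) + cos(7) ≈ 1.294 → counterexample
(2, 5): LHS = cos(7) ≈ 0.7539, RHS = cos(2) + cos(5) ≈ -0.1325 → counterexample
(1, 2): LHS = cos(3) ≈ -0.99, RHS = cos(2) + cos(1) ≈ 0.1242 → counterexample
(5, 7): LHS = cos(12) ≈ 0.8439, RHS = cos(5) + cos(7) ≈ 1.038 → counterexample

That makes 6 counterexamples.

Answer: 6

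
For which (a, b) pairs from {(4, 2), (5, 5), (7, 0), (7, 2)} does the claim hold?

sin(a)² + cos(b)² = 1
Testing each pair:
(4, 2): LHS = cos(2)² + sin(4)² ≈ 0.7459, RHS = 1 → fails
(5, 5): LHS = cos(5)² + sin(5)² = 1, RHS = 1 → holds
(7, 0): LHS = sin(7)² + 1 ≈ 1.432, RHS = 1 → fails
(7, 2): LHS = cos(2)² + sin(7)² ≈ 0.6048, RHS = 1 → fails

1 of 4 pairs satisfies the claim.

Answer: (5, 5)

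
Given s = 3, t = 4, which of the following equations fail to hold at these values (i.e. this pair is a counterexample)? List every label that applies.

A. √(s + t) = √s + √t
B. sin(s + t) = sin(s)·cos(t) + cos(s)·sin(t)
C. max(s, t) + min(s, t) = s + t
Evaluating each claim at the given values:
A. LHS = √(7) ≈ 2.646, RHS = √(3) + 2 ≈ 3.732 → fails here (LHS ≠ RHS)
B. LHS = sin(7) ≈ 0.657, RHS = sin(3)·cos(4) + sin(4)·cos(3) ≈ 0.657 → holds here (LHS = RHS)
C. LHS = 7, RHS = 7 → holds here (LHS = RHS)

Answer: A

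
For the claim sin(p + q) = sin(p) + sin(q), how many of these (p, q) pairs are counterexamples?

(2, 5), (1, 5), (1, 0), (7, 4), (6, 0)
Testing each pair:
(2, 5): LHS = sin(7) ≈ 0.657, RHS = sin(5) + sin(2) ≈ -0.04963 → counterexample
(1, 5): LHS = sin(6) ≈ -0.2794, RHS = sin(5) + sin(1) ≈ -0.1175 → counterexample
(1, 0): LHS = sin(1) ≈ 0.8415, RHS = sin(1) ≈ 0.8415 → satisfies claim
(7, 4): LHS = sin(11) ≈ -1, RHS = sin(4) + sin(7) ≈ -0.09982 → counterexample
(6, 0): LHS = sin(6) ≈ -0.2794, RHS = sin(6) ≈ -0.2794 → satisfies claim

That makes 3 counterexamples.

Answer: 3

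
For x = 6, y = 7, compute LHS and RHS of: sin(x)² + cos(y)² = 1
LHS = sin(6)² + cos(7)² ≈ 0.6464
RHS = 1

LHS ≠ RHS (they differ by about 0.3536), so the equation does not hold here.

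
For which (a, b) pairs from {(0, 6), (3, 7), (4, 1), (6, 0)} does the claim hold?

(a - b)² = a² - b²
Testing each pair:
(0, 6): LHS = 36, RHS = -36 → fails
(3, 7): LHS = 16, RHS = -40 → fails
(4, 1): LHS = 9, RHS = 15 → fails
(6, 0): LHS = 36, RHS = 36 → holds

1 of 4 pairs satisfies the claim.

Answer: (6, 0)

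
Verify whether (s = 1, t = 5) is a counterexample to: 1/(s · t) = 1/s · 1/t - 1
Yes

Substituting s = 1, t = 5:
LHS = 1/(1 · 5) = 1/5
RHS = 1/1 · 1/5 - 1 = -4/5

Since LHS ≠ RHS, this pair disproves the claim.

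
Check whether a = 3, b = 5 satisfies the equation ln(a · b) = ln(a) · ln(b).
Fails

Substituting a = 3, b = 5:

LHS = ln(3 · 5) = ln(15) ≈ 2.708
RHS = ln(3) · ln(5) ≈ 1.768

LHS ≠ RHS, so the equation does not hold at this point.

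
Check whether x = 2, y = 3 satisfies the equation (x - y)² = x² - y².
Substituting x = 2, y = 3:

LHS = (2 - 3)² = 1
RHS = 2² - 3² = -5

LHS ≠ RHS, so the equation does not hold at this point.

Answer: Fails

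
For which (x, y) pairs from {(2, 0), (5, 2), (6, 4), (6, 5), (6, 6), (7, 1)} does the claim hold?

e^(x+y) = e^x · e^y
All pairs

Testing each pair:
(2, 0): LHS = e^2 ≈ 7.389, RHS = e^2 ≈ 7.389 → holds
(5, 2): LHS = e^7 ≈ 1097, RHS = e^7 ≈ 1097 → holds
(6, 4): LHS = e^10 ≈ 22026.5, RHS = e^10 ≈ 22026.5 → holds
(6, 5): LHS = e^11 ≈ 59874.1, RHS = e^11 ≈ 59874.1 → holds
(6, 6): LHS = e^12 ≈ 162754.8, RHS = e^12 ≈ 162754.8 → holds
(7, 1): LHS = e^8 ≈ 2981, RHS = e^8 ≈ 2981 → holds

Every pair satisfies the claim.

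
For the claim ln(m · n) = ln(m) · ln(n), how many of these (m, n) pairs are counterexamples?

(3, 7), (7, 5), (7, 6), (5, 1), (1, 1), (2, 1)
5

Testing each pair:
(3, 7): LHS = ln(21) ≈ 3.045, RHS = ln(3)·ln(7) ≈ 2.138 → counterexample
(7, 5): LHS = ln(35) ≈ 3.555, RHS = ln(5)·ln(7) ≈ 3.132 → counterexample
(7, 6): LHS = ln(42) ≈ 3.738, RHS = ln(6)·ln(7) ≈ 3.487 → counterexample
(5, 1): LHS = ln(5) ≈ 1.609, RHS = 0 → counterexample
(1, 1): LHS = 0, RHS = 0 → satisfies claim
(2, 1): LHS = ln(2) ≈ 0.6931, RHS = 0 → counterexample

That makes 5 counterexamples.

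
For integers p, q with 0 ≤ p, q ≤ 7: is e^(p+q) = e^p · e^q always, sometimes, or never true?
The identity holds for every pair in the range. For instance at (p, q) = (7, 2): both sides equal e^9 ≈ 8103.

Answer: Always true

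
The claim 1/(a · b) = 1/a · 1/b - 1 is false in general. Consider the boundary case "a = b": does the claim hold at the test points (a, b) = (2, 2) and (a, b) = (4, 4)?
At (2, 2): LHS = 1/4 ≠ RHS = -3/4
At (4, 4): LHS = 1/16 ≠ RHS = -15/16

Answer: No, fails at both test points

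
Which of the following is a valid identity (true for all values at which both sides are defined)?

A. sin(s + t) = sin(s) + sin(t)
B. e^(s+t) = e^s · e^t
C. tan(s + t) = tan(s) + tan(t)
B

A: fails at (4, 6) — LHS = sin(10) ≈ -0.544, RHS = sin(4) + sin(6) ≈ -1.036.
B: holds — e.g. at (2, 2), both sides equal e^4 ≈ 54.6.
C: fails at (3, 5) — LHS = tan(8) ≈ -6.8, RHS = tan(5) + tan(3) ≈ -3.523.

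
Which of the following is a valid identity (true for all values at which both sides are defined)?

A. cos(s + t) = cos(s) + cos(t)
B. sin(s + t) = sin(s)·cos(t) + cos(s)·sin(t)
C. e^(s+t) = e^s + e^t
A: fails at (1, 3) — LHS = cos(4) ≈ -0.6536, RHS = cos(3) + cos(1) ≈ -0.4497.
B: holds — e.g. at (3, 5), both sides equal sin(8) ≈ 0.9894.
C: fails at (3, 4) — LHS = e^7 ≈ 1097, RHS = e^3 + e^4 ≈ 74.68.

Answer: B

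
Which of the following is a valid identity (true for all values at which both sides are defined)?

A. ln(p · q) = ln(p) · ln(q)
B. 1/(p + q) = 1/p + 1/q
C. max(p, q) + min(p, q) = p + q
A: fails at (2, 2) — LHS = ln(4) ≈ 1.386, RHS = ln(2)² ≈ 0.4805.
B: fails at (1, 4) — LHS = 1/5, RHS = 5/4.
C: holds — e.g. at (1, 4), both sides equal 5.

Answer: C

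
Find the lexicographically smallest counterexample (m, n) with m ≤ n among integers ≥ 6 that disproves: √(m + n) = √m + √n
Substituting (6, 6) into the claim:
LHS = √(6 + 6) = 2·√(3) ≈ 3.464
RHS = √6 + √6 = 2·√(6) ≈ 4.899

Since LHS ≠ RHS, this pair disproves the claim, and no lexicographically smaller pair (m ≤ n, integers ≥ 6) does.

For instance (8, 8) is also a counterexample (LHS = 4, RHS = 4·√(2) ≈ 5.657), but it's lexicographically larger.

Answer: (m, n) = (6, 6)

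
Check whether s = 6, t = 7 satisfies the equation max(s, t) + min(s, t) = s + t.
Holds

Substituting s = 6, t = 7:

LHS = max(6, 7) + min(6, 7) = 13
RHS = 6 + 7 = 13

LHS = RHS, so the equation holds at this point.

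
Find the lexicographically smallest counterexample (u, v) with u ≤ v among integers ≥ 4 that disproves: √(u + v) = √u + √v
Substituting (4, 4) into the claim:
LHS = √(4 + 4) = 2·√(2) ≈ 2.828
RHS = √4 + √4 = 4

Since LHS ≠ RHS, this pair disproves the claim, and no lexicographically smaller pair (u ≤ v, integers ≥ 4) does.

For instance (4, 10) is also a counterexample (LHS = √(14) ≈ 3.742, RHS = 2 + √(10) ≈ 5.162), but it's lexicographically larger.

Answer: (u, v) = (4, 4)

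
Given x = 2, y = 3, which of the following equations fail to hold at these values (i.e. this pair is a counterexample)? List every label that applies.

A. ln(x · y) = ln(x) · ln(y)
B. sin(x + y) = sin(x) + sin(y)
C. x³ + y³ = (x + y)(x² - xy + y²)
Evaluating each claim at the given values:
A. LHS = ln(6) ≈ 1.792, RHS = ln(2)·ln(3) ≈ 0.7615 → fails here (LHS ≠ RHS)
B. LHS = sin(5) ≈ -0.9589, RHS = sin(3) + sin(2) ≈ 1.05 → fails here (LHS ≠ RHS)
C. LHS = 35, RHS = 35 → holds here (LHS = RHS)

Answer: A, B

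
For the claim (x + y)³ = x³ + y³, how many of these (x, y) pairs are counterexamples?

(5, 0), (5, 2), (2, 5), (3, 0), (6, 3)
3

Testing each pair:
(5, 0): LHS = 125, RHS = 125 → satisfies claim
(5, 2): LHS = 343, RHS = 133 → counterexample
(2, 5): LHS = 343, RHS = 133 → counterexample
(3, 0): LHS = 27, RHS = 27 → satisfies claim
(6, 3): LHS = 729, RHS = 243 → counterexample

That makes 3 counterexamples.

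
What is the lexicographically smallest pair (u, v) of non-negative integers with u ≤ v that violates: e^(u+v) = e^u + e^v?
Substituting (0, 0) into the claim:
LHS = e^(0+0) = 1
RHS = e^0 + e^0 = 2

Since LHS ≠ RHS, this pair disproves the claim, and no lexicographically smaller pair (u ≤ v, non-negative integers) does.

For instance (1, 3) is also a counterexample (LHS = e^4 ≈ 54.6, RHS = e + e^3 ≈ 22.8), but it's lexicographically larger.

Answer: (u, v) = (0, 0)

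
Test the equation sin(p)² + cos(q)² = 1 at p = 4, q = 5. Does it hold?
Fails

Substituting p = 4, q = 5:

LHS = sin(4)² + cos(5)² ≈ 0.6532
RHS = 1

LHS ≠ RHS, so the equation does not hold at this point.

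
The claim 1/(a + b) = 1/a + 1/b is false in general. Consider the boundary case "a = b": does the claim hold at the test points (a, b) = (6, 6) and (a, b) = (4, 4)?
No, fails at both test points

At (6, 6): LHS = 1/12 ≠ RHS = 1/3
At (4, 4): LHS = 1/8 ≠ RHS = 1/2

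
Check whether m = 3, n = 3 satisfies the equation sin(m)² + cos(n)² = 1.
Substituting m = 3, n = 3:

LHS = sin(3)² + cos(3)² = 1
RHS = 1

LHS = RHS, so the equation holds at this point.

Answer: Holds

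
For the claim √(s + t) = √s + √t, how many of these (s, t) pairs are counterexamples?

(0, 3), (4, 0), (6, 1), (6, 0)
1

Testing each pair:
(0, 3): LHS = √(3) ≈ 1.732, RHS = √(3) ≈ 1.732 → satisfies claim
(4, 0): LHS = 2, RHS = 2 → satisfies claim
(6, 1): LHS = √(7) ≈ 2.646, RHS = 1 + √(6) ≈ 3.449 → counterexample
(6, 0): LHS = √(6) ≈ 2.449, RHS = √(6) ≈ 2.449 → satisfies claim

That makes 1 counterexample.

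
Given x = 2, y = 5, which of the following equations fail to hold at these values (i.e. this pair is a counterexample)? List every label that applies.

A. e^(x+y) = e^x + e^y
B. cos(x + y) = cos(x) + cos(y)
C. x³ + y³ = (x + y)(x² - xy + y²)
Evaluating each claim at the given values:
A. LHS = e^7 ≈ 1097, RHS = e^2 + e^5 ≈ 155.8 → fails here (LHS ≠ RHS)
B. LHS = cos(7) ≈ 0.7539, RHS = cos(2) + cos(5) ≈ -0.1325 → fails here (LHS ≠ RHS)
C. LHS = 133, RHS = 133 → holds here (LHS = RHS)

Answer: A, B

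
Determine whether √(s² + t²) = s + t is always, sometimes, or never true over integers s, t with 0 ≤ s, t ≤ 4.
It holds at (s, t) = (0, 4) (both sides equal 4), but fails at (s, t) = (1, 1) (LHS = √(2) ≈ 1.414, RHS = 2).

Answer: Sometimes true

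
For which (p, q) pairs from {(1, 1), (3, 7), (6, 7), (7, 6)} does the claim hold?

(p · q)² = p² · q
Testing each pair:
(1, 1): LHS = 1, RHS = 1 → holds
(3, 7): LHS = 441, RHS = 63 → fails
(6, 7): LHS = 1764, RHS = 252 → fails
(7, 6): LHS = 1764, RHS = 294 → fails

1 of 4 pairs satisfies the claim.

Answer: (1, 1)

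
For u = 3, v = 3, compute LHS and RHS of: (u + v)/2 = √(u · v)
LHS = (3 + 3)/2 = 3
RHS = √(3 · 3) = 3

LHS = RHS: the two sides agree.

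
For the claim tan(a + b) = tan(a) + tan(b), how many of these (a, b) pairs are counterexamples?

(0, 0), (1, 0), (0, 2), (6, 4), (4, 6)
Testing each pair:
(0, 0): LHS = 0, RHS = 0 → satisfies claim
(1, 0): LHS = tan(1) ≈ 1.557, RHS = tan(1) ≈ 1.557 → satisfies claim
(0, 2): LHS = tan(2) ≈ -2.185, RHS = tan(2) ≈ -2.185 → satisfies claim
(6, 4): LHS = tan(10) ≈ 0.6484, RHS = tan(6) + tan(4) ≈ 0.8668 → counterexample
(4, 6): LHS = tan(10) ≈ 0.6484, RHS = tan(6) + tan(4) ≈ 0.8668 → counterexample

That makes 2 counterexamples.

Answer: 2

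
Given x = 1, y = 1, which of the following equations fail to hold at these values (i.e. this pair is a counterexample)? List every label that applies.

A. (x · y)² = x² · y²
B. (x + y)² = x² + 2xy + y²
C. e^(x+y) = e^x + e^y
Evaluating each claim at the given values:
A. LHS = 1, RHS = 1 → holds here (LHS = RHS)
B. LHS = 4, RHS = 4 → holds here (LHS = RHS)
C. LHS = e^2 ≈ 7.389, RHS = 2·e ≈ 5.437 → fails here (LHS ≠ RHS)

Answer: C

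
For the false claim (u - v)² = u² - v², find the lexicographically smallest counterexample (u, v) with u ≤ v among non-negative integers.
At (0, 0): both sides equal 0, so it holds there.

Substituting (0, 1) into the claim:
LHS = (0 - 1)² = 1
RHS = 0² - 1² = -1

Since LHS ≠ RHS, this pair disproves the claim, and no lexicographically smaller pair (u ≤ v, non-negative integers) does.

For instance (4, 7) is also a counterexample (LHS = 9, RHS = -33), but it's lexicographically larger.

Answer: (u, v) = (0, 1)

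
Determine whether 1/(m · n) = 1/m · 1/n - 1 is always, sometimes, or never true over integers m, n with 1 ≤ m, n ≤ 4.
The claim fails for every pair in the range. For instance at (m, n) = (2, 3): LHS = 1/6, RHS = -5/6.

Answer: Never true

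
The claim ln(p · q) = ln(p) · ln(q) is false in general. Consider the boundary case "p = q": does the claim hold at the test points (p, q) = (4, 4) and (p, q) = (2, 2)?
At (4, 4): LHS = ln(16) ≈ 2.773 ≠ RHS = ln(4)² ≈ 1.922
At (2, 2): LHS = ln(4) ≈ 1.386 ≠ RHS = ln(2)² ≈ 0.4805

Answer: No, fails at both test points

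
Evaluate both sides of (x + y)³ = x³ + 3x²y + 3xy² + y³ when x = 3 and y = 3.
LHS = (3 + 3)³ = 216
RHS = 3³ + 3·3²·3 + 3·3·3² + 3³ = 216

LHS = RHS: the two sides agree.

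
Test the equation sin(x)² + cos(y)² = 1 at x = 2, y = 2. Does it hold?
Holds

Substituting x = 2, y = 2:

LHS = sin(2)² + cos(2)² = 1
RHS = 1

LHS = RHS, so the equation holds at this point.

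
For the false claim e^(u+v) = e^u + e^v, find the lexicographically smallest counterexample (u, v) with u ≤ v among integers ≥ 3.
Substituting (3, 3) into the claim:
LHS = e^(3+3) = e^6 ≈ 403.4
RHS = e^3 + e^3 = 2·e^3 ≈ 40.17

Since LHS ≠ RHS, this pair disproves the claim, and no lexicographically smaller pair (u ≤ v, integers ≥ 3) does.

For instance (3, 8) is also a counterexample (LHS = e^11 ≈ 59874.1, RHS = e^3 + e^8 ≈ 3001), but it's lexicographically larger.

Answer: (u, v) = (3, 3)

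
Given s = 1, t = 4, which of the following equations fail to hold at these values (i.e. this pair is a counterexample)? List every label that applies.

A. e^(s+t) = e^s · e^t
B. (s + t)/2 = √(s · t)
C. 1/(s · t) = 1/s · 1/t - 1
B, C

Evaluating each claim at the given values:
A. LHS = e^5 ≈ 148.4, RHS = e^5 ≈ 148.4 → holds here (LHS = RHS)
B. LHS = 5/2, RHS = 2 → fails here (LHS ≠ RHS)
C. LHS = 1/4, RHS = -3/4 → fails here (LHS ≠ RHS)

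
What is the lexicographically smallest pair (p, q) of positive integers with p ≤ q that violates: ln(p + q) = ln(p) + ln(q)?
Substituting (1, 1) into the claim:
LHS = ln(1 + 1) = ln(2) ≈ 0.6931
RHS = ln(1) + ln(1) = 0

Since LHS ≠ RHS, this pair disproves the claim, and no lexicographically smaller pair (p ≤ q, positive integers) does.

For instance (3, 6) is also a counterexample (LHS = ln(9) ≈ 2.197, RHS = ln(3) + ln(6) ≈ 2.89), but it's lexicographically larger.

Answer: (p, q) = (1, 1)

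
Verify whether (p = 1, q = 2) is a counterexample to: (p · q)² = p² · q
Substituting p = 1, q = 2:
LHS = (1 · 2)² = 4
RHS = 1² · 2 = 2

Since LHS ≠ RHS, this pair disproves the claim.

Answer: Yes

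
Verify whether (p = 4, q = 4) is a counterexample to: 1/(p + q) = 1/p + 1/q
Yes

Substituting p = 4, q = 4:
LHS = 1/(4 + 4) = 1/8
RHS = 1/4 + 1/4 = 1/2

Since LHS ≠ RHS, this pair disproves the claim.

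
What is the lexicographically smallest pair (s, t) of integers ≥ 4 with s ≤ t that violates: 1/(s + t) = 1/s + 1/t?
(s, t) = (4, 4)

Substituting (4, 4) into the claim:
LHS = 1/(4 + 4) = 1/8
RHS = 1/4 + 1/4 = 1/2

Since LHS ≠ RHS, this pair disproves the claim, and no lexicographically smaller pair (s ≤ t, integers ≥ 4) does.

For instance (8, 10) is also a counterexample (LHS = 1/18, RHS = 9/40), but it's lexicographically larger.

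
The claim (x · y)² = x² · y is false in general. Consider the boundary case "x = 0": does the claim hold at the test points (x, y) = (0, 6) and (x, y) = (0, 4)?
At (0, 6): LHS = 0, RHS = 0 → equal
At (0, 4): LHS = 0, RHS = 0 → equal

So the claim does hold at both of these boundary points, even though it is not an identity.

Answer: Yes, holds at both test points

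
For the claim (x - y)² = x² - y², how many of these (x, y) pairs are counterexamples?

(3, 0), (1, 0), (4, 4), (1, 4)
Testing each pair:
(3, 0): LHS = 9, RHS = 9 → satisfies claim
(1, 0): LHS = 1, RHS = 1 → satisfies claim
(4, 4): LHS = 0, RHS = 0 → satisfies claim
(1, 4): LHS = 9, RHS = -15 → counterexample

That makes 1 counterexample.

Answer: 1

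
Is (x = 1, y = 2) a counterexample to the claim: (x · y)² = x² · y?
Yes

Substituting x = 1, y = 2:
LHS = (1 · 2)² = 4
RHS = 1² · 2 = 2

Since LHS ≠ RHS, this pair disproves the claim.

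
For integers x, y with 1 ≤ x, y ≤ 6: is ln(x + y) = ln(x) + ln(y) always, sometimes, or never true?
It holds at (x, y) = (2, 2) (both sides equal ln(4) ≈ 1.386), but fails at (x, y) = (2, 4) (LHS = ln(6) ≈ 1.792, RHS = ln(2) + ln(4) ≈ 2.079).

Answer: Sometimes true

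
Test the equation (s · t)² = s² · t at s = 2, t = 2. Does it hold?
Fails

Substituting s = 2, t = 2:

LHS = (2 · 2)² = 16
RHS = 2² · 2 = 8

LHS ≠ RHS, so the equation does not hold at this point.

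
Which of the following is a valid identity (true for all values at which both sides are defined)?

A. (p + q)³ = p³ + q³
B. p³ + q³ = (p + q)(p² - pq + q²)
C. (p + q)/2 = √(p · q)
A: fails at (2, 7) — LHS = 729, RHS = 351.
B: holds — e.g. at (4, 5), both sides equal 189.
C: fails at (6, 7) — LHS = 13/2, RHS = √(42) ≈ 6.481.

Answer: B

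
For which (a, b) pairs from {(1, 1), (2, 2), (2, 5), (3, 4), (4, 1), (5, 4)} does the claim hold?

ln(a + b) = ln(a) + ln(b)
Testing each pair:
(1, 1): LHS = ln(2) ≈ 0.6931, RHS = 0 → fails
(2, 2): LHS = ln(4) ≈ 1.386, RHS = 2·ln(2) ≈ 1.386 → holds
(2, 5): LHS = ln(7) ≈ 1.946, RHS = ln(2) + ln(5) ≈ 2.303 → fails
(3, 4): LHS = ln(7) ≈ 1.946, RHS = ln(3) + ln(4) ≈ 2.485 → fails
(4, 1): LHS = ln(5) ≈ 1.609, RHS = ln(4) ≈ 1.386 → fails
(5, 4): LHS = ln(9) ≈ 2.197, RHS = ln(4) + ln(5) ≈ 2.996 → fails

1 of 6 pairs satisfies the claim.

Answer: (2, 2)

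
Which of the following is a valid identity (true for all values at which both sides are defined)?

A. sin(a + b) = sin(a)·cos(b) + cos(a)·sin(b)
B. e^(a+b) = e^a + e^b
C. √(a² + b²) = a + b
A

A: holds — e.g. at (2, 4), both sides equal sin(6) ≈ -0.2794.
B: fails at (2, 4) — LHS = e^6 ≈ 403.4, RHS = e^2 + e^4 ≈ 61.99.
C: fails at (5, 8) — LHS = √(89) ≈ 9.434, RHS = 13.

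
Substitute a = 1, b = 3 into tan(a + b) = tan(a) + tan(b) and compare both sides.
LHS = tan(1 + 3) = tan(4) ≈ 1.158
RHS = tan(1) + tan(3) ≈ 1.415

LHS ≠ RHS (they differ by about 0.257), so the equation does not hold here.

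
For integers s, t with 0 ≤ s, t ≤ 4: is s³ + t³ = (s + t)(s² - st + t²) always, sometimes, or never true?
The identity holds for every pair in the range. For instance at (s, t) = (3, 3): both sides equal 54.

Answer: Always true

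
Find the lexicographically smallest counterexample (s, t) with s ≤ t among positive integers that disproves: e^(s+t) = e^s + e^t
Substituting (1, 1) into the claim:
LHS = e^(1+1) = e^2 ≈ 7.389
RHS = e^1 + e^1 = 2·e ≈ 5.437

Since LHS ≠ RHS, this pair disproves the claim, and no lexicographically smaller pair (s ≤ t, positive integers) does.

For instance (7, 7) is also a counterexample (LHS = e^14 ≈ 1202604.3, RHS = 2·e^7 ≈ 2193), but it's lexicographically larger.

Answer: (s, t) = (1, 1)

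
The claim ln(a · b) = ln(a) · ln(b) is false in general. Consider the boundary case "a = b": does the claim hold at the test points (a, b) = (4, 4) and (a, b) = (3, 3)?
At (4, 4): LHS = ln(16) ≈ 2.773 ≠ RHS = ln(4)² ≈ 1.922
At (3, 3): LHS = ln(9) ≈ 2.197 ≠ RHS = ln(3)² ≈ 1.207

Answer: No, fails at both test points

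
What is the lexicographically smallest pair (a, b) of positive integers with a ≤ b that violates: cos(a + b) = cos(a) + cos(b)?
Substituting (1, 1) into the claim:
LHS = cos(1 + 1) = cos(2) ≈ -0.4161
RHS = cos(1) + cos(1) = 2·cos(1) ≈ 1.081

Since LHS ≠ RHS, this pair disproves the claim, and no lexicographically smaller pair (a ≤ b, positive integers) does.

For instance (4, 4) is also a counterexample (LHS = cos(8) ≈ -0.1455, RHS = 2·cos(4) ≈ -1.307), but it's lexicographically larger.

Answer: (a, b) = (1, 1)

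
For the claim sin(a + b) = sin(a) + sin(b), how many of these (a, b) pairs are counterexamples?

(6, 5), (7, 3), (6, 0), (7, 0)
2

Testing each pair:
(6, 5): LHS = sin(11) ≈ -1, RHS = sin(5) + sin(6) ≈ -1.238 → counterexample
(7, 3): LHS = sin(10) ≈ -0.544, RHS = sin(3) + sin(7) ≈ 0.7981 → counterexample
(6, 0): LHS = sin(6) ≈ -0.2794, RHS = sin(6) ≈ -0.2794 → satisfies claim
(7, 0): LHS = sin(7) ≈ 0.657, RHS = sin(7) ≈ 0.657 → satisfies claim

That makes 2 counterexamples.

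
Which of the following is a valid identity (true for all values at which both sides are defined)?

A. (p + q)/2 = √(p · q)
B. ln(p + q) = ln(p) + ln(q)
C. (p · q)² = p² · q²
A: fails at (1, 5) — LHS = 3, RHS = √(5) ≈ 2.236.
B: fails at (2, 7) — LHS = ln(9) ≈ 2.197, RHS = ln(2) + ln(7) ≈ 2.639.
C: holds — e.g. at (3, 3), both sides equal 81.

Answer: C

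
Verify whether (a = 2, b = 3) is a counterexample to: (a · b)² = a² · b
Yes

Substituting a = 2, b = 3:
LHS = (2 · 3)² = 36
RHS = 2² · 3 = 12

Since LHS ≠ RHS, this pair disproves the claim.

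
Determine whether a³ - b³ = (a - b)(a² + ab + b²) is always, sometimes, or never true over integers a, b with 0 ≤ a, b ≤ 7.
The identity holds for every pair in the range. For instance at (a, b) = (2, 2): both sides equal 0.

Answer: Always true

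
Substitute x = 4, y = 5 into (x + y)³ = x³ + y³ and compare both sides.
LHS = (4 + 5)³ = 729
RHS = 4³ + 5³ = 189

LHS ≠ RHS, so the equation does not hold here.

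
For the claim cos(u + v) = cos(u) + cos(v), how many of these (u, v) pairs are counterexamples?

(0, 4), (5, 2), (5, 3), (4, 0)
4

Testing each pair:
(0, 4): LHS = cos(4) ≈ -0.6536, RHS = cos(4) + 1 ≈ 0.3464 → counterexample
(5, 2): LHS = cos(7) ≈ 0.7539, RHS = cos(2) + cos(5) ≈ -0.1325 → counterexample
(5, 3): LHS = cos(8) ≈ -0.1455, RHS = cos(3) + cos(5) ≈ -0.7063 → counterexample
(4, 0): LHS = cos(4) ≈ -0.6536, RHS = cos(4) + 1 ≈ 0.3464 → counterexample

That makes 4 counterexamples.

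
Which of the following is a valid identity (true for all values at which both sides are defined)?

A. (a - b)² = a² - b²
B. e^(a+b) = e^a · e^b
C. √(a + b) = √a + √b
B

A: fails at (5, 8) — LHS = 9, RHS = -39.
B: holds — e.g. at (4, 6), both sides equal e^10 ≈ 22026.5.
C: fails at (2, 2) — LHS = 2, RHS = 2·√(2) ≈ 2.828.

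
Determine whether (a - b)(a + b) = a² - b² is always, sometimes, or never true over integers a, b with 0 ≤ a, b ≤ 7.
The identity holds for every pair in the range. For instance at (a, b) = (0, 1): both sides equal -1.

Answer: Always true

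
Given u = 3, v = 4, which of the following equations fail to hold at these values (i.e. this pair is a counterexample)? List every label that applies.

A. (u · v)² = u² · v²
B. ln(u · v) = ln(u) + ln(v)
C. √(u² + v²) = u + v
Evaluating each claim at the given values:
A. LHS = 144, RHS = 144 → holds here (LHS = RHS)
B. LHS = ln(12) ≈ 2.485, RHS = ln(3) + ln(4) ≈ 2.485 → holds here (LHS = RHS)
C. LHS = 5, RHS = 7 → fails here (LHS ≠ RHS)

Answer: C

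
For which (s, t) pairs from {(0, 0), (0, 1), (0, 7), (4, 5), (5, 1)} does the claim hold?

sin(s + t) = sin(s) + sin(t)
(0, 0), (0, 1), (0, 7)

Testing each pair:
(0, 0): LHS = 0, RHS = 0 → holds
(0, 1): LHS = sin(1) ≈ 0.8415, RHS = sin(1) ≈ 0.8415 → holds
(0, 7): LHS = sin(7) ≈ 0.657, RHS = sin(7) ≈ 0.657 → holds
(4, 5): LHS = sin(9) ≈ 0.4121, RHS = sin(5) + sin(4) ≈ -1.716 → fails
(5, 1): LHS = sin(6) ≈ -0.2794, RHS = sin(5) + sin(1) ≈ -0.1175 → fails

3 of 5 pairs satisfy the claim.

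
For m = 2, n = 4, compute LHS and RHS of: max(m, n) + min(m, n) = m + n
LHS = max(2, 4) + min(2, 4) = 6
RHS = 2 + 4 = 6

LHS = RHS: the two sides agree.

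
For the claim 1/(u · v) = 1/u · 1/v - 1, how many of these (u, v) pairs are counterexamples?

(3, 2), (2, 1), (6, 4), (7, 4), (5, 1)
5

Testing each pair:
(3, 2): LHS = 1/6, RHS = -5/6 → counterexample
(2, 1): LHS = 1/2, RHS = -1/2 → counterexample
(6, 4): LHS = 1/24, RHS = -23/24 → counterexample
(7, 4): LHS = 1/28, RHS = -27/28 → counterexample
(5, 1): LHS = 1/5, RHS = -4/5 → counterexample

That makes 5 counterexamples.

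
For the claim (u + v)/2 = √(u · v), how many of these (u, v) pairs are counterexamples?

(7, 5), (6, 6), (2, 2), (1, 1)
Testing each pair:
(7, 5): LHS = 6, RHS = √(35) ≈ 5.916 → counterexample
(6, 6): LHS = 6, RHS = 6 → satisfies claim
(2, 2): LHS = 2, RHS = 2 → satisfies claim
(1, 1): LHS = 1, RHS = 1 → satisfies claim

That makes 1 counterexample.

Answer: 1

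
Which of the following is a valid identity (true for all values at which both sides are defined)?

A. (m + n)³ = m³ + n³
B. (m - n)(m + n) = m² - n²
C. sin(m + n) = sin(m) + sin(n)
A: fails at (1, 2) — LHS = 27, RHS = 9.
B: holds — e.g. at (4, 5), both sides equal -9.
C: fails at (3, 4) — LHS = sin(7) ≈ 0.657, RHS = sin(4) + sin(3) ≈ -0.6157.

Answer: B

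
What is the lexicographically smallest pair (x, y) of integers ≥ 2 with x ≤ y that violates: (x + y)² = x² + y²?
Substituting (2, 2) into the claim:
LHS = (2 + 2)² = 16
RHS = 2² + 2² = 8

Since LHS ≠ RHS, this pair disproves the claim, and no lexicographically smaller pair (x ≤ y, integers ≥ 2) does.

For instance (2, 7) is also a counterexample (LHS = 81, RHS = 53), but it's lexicographically larger.

Answer: (x, y) = (2, 2)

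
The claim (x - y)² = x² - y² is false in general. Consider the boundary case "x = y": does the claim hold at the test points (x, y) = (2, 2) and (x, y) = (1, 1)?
At (2, 2): LHS = 0, RHS = 0 → equal
At (1, 1): LHS = 0, RHS = 0 → equal

So the claim does hold at both of these boundary points, even though it is not an identity.

Answer: Yes, holds at both test points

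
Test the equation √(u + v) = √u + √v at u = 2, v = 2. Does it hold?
Fails

Substituting u = 2, v = 2:

LHS = √(2 + 2) = 2
RHS = √2 + √2 = 2·√(2) ≈ 2.828

LHS ≠ RHS, so the equation does not hold at this point.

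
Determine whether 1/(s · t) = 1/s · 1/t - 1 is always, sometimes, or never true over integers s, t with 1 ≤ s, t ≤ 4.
Never true

The claim fails for every pair in the range. For instance at (s, t) = (1, 4): LHS = 1/4, RHS = -3/4.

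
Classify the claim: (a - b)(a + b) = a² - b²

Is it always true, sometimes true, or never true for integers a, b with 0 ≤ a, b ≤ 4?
The identity holds for every pair in the range. For instance at (a, b) = (0, 2): both sides equal -4.

Answer: Always true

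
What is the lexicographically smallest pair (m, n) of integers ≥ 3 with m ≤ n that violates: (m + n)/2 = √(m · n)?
(m, n) = (3, 4)

At (3, 3): both sides equal 3, so it holds there.

Substituting (3, 4) into the claim:
LHS = (3 + 4)/2 = 7/2
RHS = √(3 · 4) = 2·√(3) ≈ 3.464

Since LHS ≠ RHS, this pair disproves the claim, and no lexicographically smaller pair (m ≤ n, integers ≥ 3) does.

For instance (6, 10) is also a counterexample (LHS = 8, RHS = 2·√(15) ≈ 7.746), but it's lexicographically larger.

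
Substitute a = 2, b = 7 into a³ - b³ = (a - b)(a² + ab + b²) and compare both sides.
LHS = 2³ - 7³ = -335
RHS = (2 - 7)(2² + 2·7 + 7²) = -335

LHS = RHS: the two sides agree.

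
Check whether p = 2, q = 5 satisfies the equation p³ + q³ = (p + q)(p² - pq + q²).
Substituting p = 2, q = 5:

LHS = 2³ + 5³ = 133
RHS = (2 + 5)(2² - 2·5 + 5²) = 133

LHS = RHS, so the equation holds at this point.

Answer: Holds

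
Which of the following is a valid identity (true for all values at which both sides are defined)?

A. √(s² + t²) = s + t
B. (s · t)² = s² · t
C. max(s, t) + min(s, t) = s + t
C

A: fails at (1, 4) — LHS = √(17) ≈ 4.123, RHS = 5.
B: fails at (1, 3) — LHS = 9, RHS = 3.
C: holds — e.g. at (6, 7), both sides equal 13.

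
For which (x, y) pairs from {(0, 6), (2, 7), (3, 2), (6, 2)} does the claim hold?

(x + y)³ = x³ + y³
Testing each pair:
(0, 6): LHS = 216, RHS = 216 → holds
(2, 7): LHS = 729, RHS = 351 → fails
(3, 2): LHS = 125, RHS = 35 → fails
(6, 2): LHS = 512, RHS = 224 → fails

1 of 4 pairs satisfies the claim.

Answer: (0, 6)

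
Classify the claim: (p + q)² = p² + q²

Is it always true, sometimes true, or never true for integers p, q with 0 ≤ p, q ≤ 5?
Sometimes true

It holds at (p, q) = (0, 0) (both sides equal 0), but fails at (p, q) = (3, 4) (LHS = 49, RHS = 25).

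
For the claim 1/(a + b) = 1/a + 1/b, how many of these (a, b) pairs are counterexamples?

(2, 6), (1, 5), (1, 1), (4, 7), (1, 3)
Testing each pair:
(2, 6): LHS = 1/8, RHS = 2/3 → counterexample
(1, 5): LHS = 1/6, RHS = 6/5 → counterexample
(1, 1): LHS = 1/2, RHS = 2 → counterexample
(4, 7): LHS = 1/11, RHS = 11/28 → counterexample
(1, 3): LHS = 1/4, RHS = 4/3 → counterexample

That makes 5 counterexamples.

Answer: 5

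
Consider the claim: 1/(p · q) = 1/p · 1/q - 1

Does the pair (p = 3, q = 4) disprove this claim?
Yes

Substituting p = 3, q = 4:
LHS = 1/(3 · 4) = 1/12
RHS = 1/3 · 1/4 - 1 = -11/12

Since LHS ≠ RHS, this pair disproves the claim.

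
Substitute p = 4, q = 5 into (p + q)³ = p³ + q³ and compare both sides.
LHS = (4 + 5)³ = 729
RHS = 4³ + 5³ = 189

LHS ≠ RHS, so the equation does not hold here.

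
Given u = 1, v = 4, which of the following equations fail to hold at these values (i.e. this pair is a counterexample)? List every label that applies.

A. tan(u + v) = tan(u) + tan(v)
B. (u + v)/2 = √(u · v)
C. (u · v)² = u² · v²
A, B

Evaluating each claim at the given values:
A. LHS = tan(5) ≈ -3.381, RHS = tan(4) + tan(1) ≈ 2.715 → fails here (LHS ≠ RHS)
B. LHS = 5/2, RHS = 2 → fails here (LHS ≠ RHS)
C. LHS = 16, RHS = 16 → holds here (LHS = RHS)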